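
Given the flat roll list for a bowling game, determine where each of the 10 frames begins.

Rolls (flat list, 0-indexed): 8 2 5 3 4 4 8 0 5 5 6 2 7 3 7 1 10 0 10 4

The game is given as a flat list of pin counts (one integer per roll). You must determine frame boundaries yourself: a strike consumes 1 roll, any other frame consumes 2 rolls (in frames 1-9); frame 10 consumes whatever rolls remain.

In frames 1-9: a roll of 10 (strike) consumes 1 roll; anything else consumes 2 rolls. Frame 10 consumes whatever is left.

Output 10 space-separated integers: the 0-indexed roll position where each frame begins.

Answer: 0 2 4 6 8 10 12 14 16 17

Derivation:
Frame 1 starts at roll index 0: rolls=8,2 (sum=10), consumes 2 rolls
Frame 2 starts at roll index 2: rolls=5,3 (sum=8), consumes 2 rolls
Frame 3 starts at roll index 4: rolls=4,4 (sum=8), consumes 2 rolls
Frame 4 starts at roll index 6: rolls=8,0 (sum=8), consumes 2 rolls
Frame 5 starts at roll index 8: rolls=5,5 (sum=10), consumes 2 rolls
Frame 6 starts at roll index 10: rolls=6,2 (sum=8), consumes 2 rolls
Frame 7 starts at roll index 12: rolls=7,3 (sum=10), consumes 2 rolls
Frame 8 starts at roll index 14: rolls=7,1 (sum=8), consumes 2 rolls
Frame 9 starts at roll index 16: roll=10 (strike), consumes 1 roll
Frame 10 starts at roll index 17: 3 remaining rolls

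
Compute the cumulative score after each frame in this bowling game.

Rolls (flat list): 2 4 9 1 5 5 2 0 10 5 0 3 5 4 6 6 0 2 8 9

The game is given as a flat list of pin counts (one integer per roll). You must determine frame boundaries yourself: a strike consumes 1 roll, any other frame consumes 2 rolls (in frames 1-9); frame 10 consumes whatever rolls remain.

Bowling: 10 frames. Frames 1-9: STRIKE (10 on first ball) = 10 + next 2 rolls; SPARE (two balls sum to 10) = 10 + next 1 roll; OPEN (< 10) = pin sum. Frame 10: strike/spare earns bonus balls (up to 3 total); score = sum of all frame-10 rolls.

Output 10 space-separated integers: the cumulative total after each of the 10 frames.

Answer: 6 21 33 35 50 55 63 79 85 104

Derivation:
Frame 1: OPEN (2+4=6). Cumulative: 6
Frame 2: SPARE (9+1=10). 10 + next roll (5) = 15. Cumulative: 21
Frame 3: SPARE (5+5=10). 10 + next roll (2) = 12. Cumulative: 33
Frame 4: OPEN (2+0=2). Cumulative: 35
Frame 5: STRIKE. 10 + next two rolls (5+0) = 15. Cumulative: 50
Frame 6: OPEN (5+0=5). Cumulative: 55
Frame 7: OPEN (3+5=8). Cumulative: 63
Frame 8: SPARE (4+6=10). 10 + next roll (6) = 16. Cumulative: 79
Frame 9: OPEN (6+0=6). Cumulative: 85
Frame 10: SPARE. Sum of all frame-10 rolls (2+8+9) = 19. Cumulative: 104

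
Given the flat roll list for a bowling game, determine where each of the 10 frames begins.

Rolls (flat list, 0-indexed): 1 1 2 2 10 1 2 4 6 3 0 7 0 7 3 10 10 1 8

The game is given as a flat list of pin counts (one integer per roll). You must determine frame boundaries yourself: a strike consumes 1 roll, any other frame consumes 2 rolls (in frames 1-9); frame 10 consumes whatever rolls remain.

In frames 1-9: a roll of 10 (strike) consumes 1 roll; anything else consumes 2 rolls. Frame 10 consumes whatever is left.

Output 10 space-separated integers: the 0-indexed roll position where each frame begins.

Answer: 0 2 4 5 7 9 11 13 15 16

Derivation:
Frame 1 starts at roll index 0: rolls=1,1 (sum=2), consumes 2 rolls
Frame 2 starts at roll index 2: rolls=2,2 (sum=4), consumes 2 rolls
Frame 3 starts at roll index 4: roll=10 (strike), consumes 1 roll
Frame 4 starts at roll index 5: rolls=1,2 (sum=3), consumes 2 rolls
Frame 5 starts at roll index 7: rolls=4,6 (sum=10), consumes 2 rolls
Frame 6 starts at roll index 9: rolls=3,0 (sum=3), consumes 2 rolls
Frame 7 starts at roll index 11: rolls=7,0 (sum=7), consumes 2 rolls
Frame 8 starts at roll index 13: rolls=7,3 (sum=10), consumes 2 rolls
Frame 9 starts at roll index 15: roll=10 (strike), consumes 1 roll
Frame 10 starts at roll index 16: 3 remaining rolls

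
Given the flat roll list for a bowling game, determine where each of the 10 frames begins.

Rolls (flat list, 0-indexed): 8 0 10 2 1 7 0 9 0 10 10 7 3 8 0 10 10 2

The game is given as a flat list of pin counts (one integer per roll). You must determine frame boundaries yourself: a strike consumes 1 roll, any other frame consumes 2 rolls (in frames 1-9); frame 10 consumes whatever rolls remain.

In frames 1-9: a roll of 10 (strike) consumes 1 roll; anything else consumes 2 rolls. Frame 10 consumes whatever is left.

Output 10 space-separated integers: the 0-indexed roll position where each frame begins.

Answer: 0 2 3 5 7 9 10 11 13 15

Derivation:
Frame 1 starts at roll index 0: rolls=8,0 (sum=8), consumes 2 rolls
Frame 2 starts at roll index 2: roll=10 (strike), consumes 1 roll
Frame 3 starts at roll index 3: rolls=2,1 (sum=3), consumes 2 rolls
Frame 4 starts at roll index 5: rolls=7,0 (sum=7), consumes 2 rolls
Frame 5 starts at roll index 7: rolls=9,0 (sum=9), consumes 2 rolls
Frame 6 starts at roll index 9: roll=10 (strike), consumes 1 roll
Frame 7 starts at roll index 10: roll=10 (strike), consumes 1 roll
Frame 8 starts at roll index 11: rolls=7,3 (sum=10), consumes 2 rolls
Frame 9 starts at roll index 13: rolls=8,0 (sum=8), consumes 2 rolls
Frame 10 starts at roll index 15: 3 remaining rolls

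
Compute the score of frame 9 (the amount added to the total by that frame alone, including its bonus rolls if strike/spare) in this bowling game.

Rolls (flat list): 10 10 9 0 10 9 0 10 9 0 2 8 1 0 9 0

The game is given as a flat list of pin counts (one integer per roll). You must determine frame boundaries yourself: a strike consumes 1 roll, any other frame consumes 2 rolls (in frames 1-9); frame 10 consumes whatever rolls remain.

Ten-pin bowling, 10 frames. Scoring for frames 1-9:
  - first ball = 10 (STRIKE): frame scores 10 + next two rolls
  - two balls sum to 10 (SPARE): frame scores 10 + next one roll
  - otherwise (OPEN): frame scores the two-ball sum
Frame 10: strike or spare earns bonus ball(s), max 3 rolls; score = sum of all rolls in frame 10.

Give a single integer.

Frame 1: STRIKE. 10 + next two rolls (10+9) = 29. Cumulative: 29
Frame 2: STRIKE. 10 + next two rolls (9+0) = 19. Cumulative: 48
Frame 3: OPEN (9+0=9). Cumulative: 57
Frame 4: STRIKE. 10 + next two rolls (9+0) = 19. Cumulative: 76
Frame 5: OPEN (9+0=9). Cumulative: 85
Frame 6: STRIKE. 10 + next two rolls (9+0) = 19. Cumulative: 104
Frame 7: OPEN (9+0=9). Cumulative: 113
Frame 8: SPARE (2+8=10). 10 + next roll (1) = 11. Cumulative: 124
Frame 9: OPEN (1+0=1). Cumulative: 125
Frame 10: OPEN. Sum of all frame-10 rolls (9+0) = 9. Cumulative: 134

Answer: 1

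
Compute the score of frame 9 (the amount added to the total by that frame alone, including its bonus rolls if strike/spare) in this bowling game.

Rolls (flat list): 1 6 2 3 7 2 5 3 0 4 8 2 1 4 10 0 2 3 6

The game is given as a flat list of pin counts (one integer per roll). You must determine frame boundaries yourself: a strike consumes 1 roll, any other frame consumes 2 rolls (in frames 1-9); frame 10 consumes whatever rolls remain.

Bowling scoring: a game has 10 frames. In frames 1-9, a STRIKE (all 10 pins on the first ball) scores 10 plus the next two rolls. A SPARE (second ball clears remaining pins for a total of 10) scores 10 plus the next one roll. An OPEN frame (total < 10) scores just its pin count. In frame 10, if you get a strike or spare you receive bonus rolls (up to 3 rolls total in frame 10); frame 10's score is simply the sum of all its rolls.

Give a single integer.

Frame 1: OPEN (1+6=7). Cumulative: 7
Frame 2: OPEN (2+3=5). Cumulative: 12
Frame 3: OPEN (7+2=9). Cumulative: 21
Frame 4: OPEN (5+3=8). Cumulative: 29
Frame 5: OPEN (0+4=4). Cumulative: 33
Frame 6: SPARE (8+2=10). 10 + next roll (1) = 11. Cumulative: 44
Frame 7: OPEN (1+4=5). Cumulative: 49
Frame 8: STRIKE. 10 + next two rolls (0+2) = 12. Cumulative: 61
Frame 9: OPEN (0+2=2). Cumulative: 63
Frame 10: OPEN. Sum of all frame-10 rolls (3+6) = 9. Cumulative: 72

Answer: 2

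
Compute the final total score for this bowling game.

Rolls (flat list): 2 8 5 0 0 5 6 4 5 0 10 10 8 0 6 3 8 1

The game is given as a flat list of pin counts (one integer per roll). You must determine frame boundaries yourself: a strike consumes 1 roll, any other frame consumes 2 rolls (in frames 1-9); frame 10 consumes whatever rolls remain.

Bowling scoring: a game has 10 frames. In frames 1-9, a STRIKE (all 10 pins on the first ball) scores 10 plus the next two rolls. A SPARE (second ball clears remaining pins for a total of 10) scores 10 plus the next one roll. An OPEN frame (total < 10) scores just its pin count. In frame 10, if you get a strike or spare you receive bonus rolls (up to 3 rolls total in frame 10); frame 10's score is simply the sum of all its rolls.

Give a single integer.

Frame 1: SPARE (2+8=10). 10 + next roll (5) = 15. Cumulative: 15
Frame 2: OPEN (5+0=5). Cumulative: 20
Frame 3: OPEN (0+5=5). Cumulative: 25
Frame 4: SPARE (6+4=10). 10 + next roll (5) = 15. Cumulative: 40
Frame 5: OPEN (5+0=5). Cumulative: 45
Frame 6: STRIKE. 10 + next two rolls (10+8) = 28. Cumulative: 73
Frame 7: STRIKE. 10 + next two rolls (8+0) = 18. Cumulative: 91
Frame 8: OPEN (8+0=8). Cumulative: 99
Frame 9: OPEN (6+3=9). Cumulative: 108
Frame 10: OPEN. Sum of all frame-10 rolls (8+1) = 9. Cumulative: 117

Answer: 117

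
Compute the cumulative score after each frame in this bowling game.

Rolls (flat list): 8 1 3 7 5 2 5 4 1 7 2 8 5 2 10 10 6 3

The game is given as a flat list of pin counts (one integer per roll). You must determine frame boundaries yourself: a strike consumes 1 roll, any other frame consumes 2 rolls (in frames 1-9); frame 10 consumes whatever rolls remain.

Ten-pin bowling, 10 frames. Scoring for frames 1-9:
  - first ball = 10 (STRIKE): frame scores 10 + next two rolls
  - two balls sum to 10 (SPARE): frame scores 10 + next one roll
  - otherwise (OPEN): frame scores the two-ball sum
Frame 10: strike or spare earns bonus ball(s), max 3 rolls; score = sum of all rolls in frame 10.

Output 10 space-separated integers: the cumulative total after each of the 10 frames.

Answer: 9 24 31 40 48 63 70 96 115 124

Derivation:
Frame 1: OPEN (8+1=9). Cumulative: 9
Frame 2: SPARE (3+7=10). 10 + next roll (5) = 15. Cumulative: 24
Frame 3: OPEN (5+2=7). Cumulative: 31
Frame 4: OPEN (5+4=9). Cumulative: 40
Frame 5: OPEN (1+7=8). Cumulative: 48
Frame 6: SPARE (2+8=10). 10 + next roll (5) = 15. Cumulative: 63
Frame 7: OPEN (5+2=7). Cumulative: 70
Frame 8: STRIKE. 10 + next two rolls (10+6) = 26. Cumulative: 96
Frame 9: STRIKE. 10 + next two rolls (6+3) = 19. Cumulative: 115
Frame 10: OPEN. Sum of all frame-10 rolls (6+3) = 9. Cumulative: 124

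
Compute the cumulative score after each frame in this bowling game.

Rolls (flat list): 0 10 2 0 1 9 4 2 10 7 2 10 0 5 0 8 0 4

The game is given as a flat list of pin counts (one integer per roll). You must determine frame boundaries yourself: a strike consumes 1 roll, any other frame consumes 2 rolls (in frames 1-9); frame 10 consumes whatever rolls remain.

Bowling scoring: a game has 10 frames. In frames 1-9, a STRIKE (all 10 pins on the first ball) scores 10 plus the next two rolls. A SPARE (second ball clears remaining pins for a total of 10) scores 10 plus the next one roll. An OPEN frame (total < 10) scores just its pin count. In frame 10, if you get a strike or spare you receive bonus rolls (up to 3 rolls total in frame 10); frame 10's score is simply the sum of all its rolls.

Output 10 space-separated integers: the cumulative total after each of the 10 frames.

Frame 1: SPARE (0+10=10). 10 + next roll (2) = 12. Cumulative: 12
Frame 2: OPEN (2+0=2). Cumulative: 14
Frame 3: SPARE (1+9=10). 10 + next roll (4) = 14. Cumulative: 28
Frame 4: OPEN (4+2=6). Cumulative: 34
Frame 5: STRIKE. 10 + next two rolls (7+2) = 19. Cumulative: 53
Frame 6: OPEN (7+2=9). Cumulative: 62
Frame 7: STRIKE. 10 + next two rolls (0+5) = 15. Cumulative: 77
Frame 8: OPEN (0+5=5). Cumulative: 82
Frame 9: OPEN (0+8=8). Cumulative: 90
Frame 10: OPEN. Sum of all frame-10 rolls (0+4) = 4. Cumulative: 94

Answer: 12 14 28 34 53 62 77 82 90 94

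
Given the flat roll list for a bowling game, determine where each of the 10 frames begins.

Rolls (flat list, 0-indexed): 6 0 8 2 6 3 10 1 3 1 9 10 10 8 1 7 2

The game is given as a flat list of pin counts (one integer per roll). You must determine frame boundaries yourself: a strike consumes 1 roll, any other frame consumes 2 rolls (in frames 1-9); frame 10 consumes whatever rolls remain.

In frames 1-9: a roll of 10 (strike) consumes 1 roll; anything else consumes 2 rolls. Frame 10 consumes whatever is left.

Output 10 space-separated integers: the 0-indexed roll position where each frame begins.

Frame 1 starts at roll index 0: rolls=6,0 (sum=6), consumes 2 rolls
Frame 2 starts at roll index 2: rolls=8,2 (sum=10), consumes 2 rolls
Frame 3 starts at roll index 4: rolls=6,3 (sum=9), consumes 2 rolls
Frame 4 starts at roll index 6: roll=10 (strike), consumes 1 roll
Frame 5 starts at roll index 7: rolls=1,3 (sum=4), consumes 2 rolls
Frame 6 starts at roll index 9: rolls=1,9 (sum=10), consumes 2 rolls
Frame 7 starts at roll index 11: roll=10 (strike), consumes 1 roll
Frame 8 starts at roll index 12: roll=10 (strike), consumes 1 roll
Frame 9 starts at roll index 13: rolls=8,1 (sum=9), consumes 2 rolls
Frame 10 starts at roll index 15: 2 remaining rolls

Answer: 0 2 4 6 7 9 11 12 13 15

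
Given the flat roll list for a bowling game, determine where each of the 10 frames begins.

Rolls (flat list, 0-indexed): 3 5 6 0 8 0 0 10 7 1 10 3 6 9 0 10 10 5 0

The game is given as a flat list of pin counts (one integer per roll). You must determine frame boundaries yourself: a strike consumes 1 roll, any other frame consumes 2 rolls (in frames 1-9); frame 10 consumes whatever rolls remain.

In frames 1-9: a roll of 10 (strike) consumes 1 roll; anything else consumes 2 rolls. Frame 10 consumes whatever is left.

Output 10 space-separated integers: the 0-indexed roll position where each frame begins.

Answer: 0 2 4 6 8 10 11 13 15 16

Derivation:
Frame 1 starts at roll index 0: rolls=3,5 (sum=8), consumes 2 rolls
Frame 2 starts at roll index 2: rolls=6,0 (sum=6), consumes 2 rolls
Frame 3 starts at roll index 4: rolls=8,0 (sum=8), consumes 2 rolls
Frame 4 starts at roll index 6: rolls=0,10 (sum=10), consumes 2 rolls
Frame 5 starts at roll index 8: rolls=7,1 (sum=8), consumes 2 rolls
Frame 6 starts at roll index 10: roll=10 (strike), consumes 1 roll
Frame 7 starts at roll index 11: rolls=3,6 (sum=9), consumes 2 rolls
Frame 8 starts at roll index 13: rolls=9,0 (sum=9), consumes 2 rolls
Frame 9 starts at roll index 15: roll=10 (strike), consumes 1 roll
Frame 10 starts at roll index 16: 3 remaining rolls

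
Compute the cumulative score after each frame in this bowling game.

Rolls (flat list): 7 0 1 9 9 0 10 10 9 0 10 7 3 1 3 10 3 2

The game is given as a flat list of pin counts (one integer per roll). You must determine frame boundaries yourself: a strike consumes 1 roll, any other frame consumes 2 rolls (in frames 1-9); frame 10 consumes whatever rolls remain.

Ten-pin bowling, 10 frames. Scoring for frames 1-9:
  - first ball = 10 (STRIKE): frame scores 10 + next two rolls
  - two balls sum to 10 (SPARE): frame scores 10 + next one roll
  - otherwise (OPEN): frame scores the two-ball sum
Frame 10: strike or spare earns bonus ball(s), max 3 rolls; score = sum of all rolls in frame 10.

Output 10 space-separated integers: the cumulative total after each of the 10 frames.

Answer: 7 26 35 64 83 92 112 123 127 142

Derivation:
Frame 1: OPEN (7+0=7). Cumulative: 7
Frame 2: SPARE (1+9=10). 10 + next roll (9) = 19. Cumulative: 26
Frame 3: OPEN (9+0=9). Cumulative: 35
Frame 4: STRIKE. 10 + next two rolls (10+9) = 29. Cumulative: 64
Frame 5: STRIKE. 10 + next two rolls (9+0) = 19. Cumulative: 83
Frame 6: OPEN (9+0=9). Cumulative: 92
Frame 7: STRIKE. 10 + next two rolls (7+3) = 20. Cumulative: 112
Frame 8: SPARE (7+3=10). 10 + next roll (1) = 11. Cumulative: 123
Frame 9: OPEN (1+3=4). Cumulative: 127
Frame 10: STRIKE. Sum of all frame-10 rolls (10+3+2) = 15. Cumulative: 142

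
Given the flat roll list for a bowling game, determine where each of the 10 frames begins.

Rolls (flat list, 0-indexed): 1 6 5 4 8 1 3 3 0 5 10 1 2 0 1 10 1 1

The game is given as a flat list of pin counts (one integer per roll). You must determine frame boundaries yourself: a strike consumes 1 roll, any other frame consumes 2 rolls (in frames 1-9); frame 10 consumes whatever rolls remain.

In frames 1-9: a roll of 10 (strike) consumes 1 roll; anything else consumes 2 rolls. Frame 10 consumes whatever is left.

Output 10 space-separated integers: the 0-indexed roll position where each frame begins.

Answer: 0 2 4 6 8 10 11 13 15 16

Derivation:
Frame 1 starts at roll index 0: rolls=1,6 (sum=7), consumes 2 rolls
Frame 2 starts at roll index 2: rolls=5,4 (sum=9), consumes 2 rolls
Frame 3 starts at roll index 4: rolls=8,1 (sum=9), consumes 2 rolls
Frame 4 starts at roll index 6: rolls=3,3 (sum=6), consumes 2 rolls
Frame 5 starts at roll index 8: rolls=0,5 (sum=5), consumes 2 rolls
Frame 6 starts at roll index 10: roll=10 (strike), consumes 1 roll
Frame 7 starts at roll index 11: rolls=1,2 (sum=3), consumes 2 rolls
Frame 8 starts at roll index 13: rolls=0,1 (sum=1), consumes 2 rolls
Frame 9 starts at roll index 15: roll=10 (strike), consumes 1 roll
Frame 10 starts at roll index 16: 2 remaining rolls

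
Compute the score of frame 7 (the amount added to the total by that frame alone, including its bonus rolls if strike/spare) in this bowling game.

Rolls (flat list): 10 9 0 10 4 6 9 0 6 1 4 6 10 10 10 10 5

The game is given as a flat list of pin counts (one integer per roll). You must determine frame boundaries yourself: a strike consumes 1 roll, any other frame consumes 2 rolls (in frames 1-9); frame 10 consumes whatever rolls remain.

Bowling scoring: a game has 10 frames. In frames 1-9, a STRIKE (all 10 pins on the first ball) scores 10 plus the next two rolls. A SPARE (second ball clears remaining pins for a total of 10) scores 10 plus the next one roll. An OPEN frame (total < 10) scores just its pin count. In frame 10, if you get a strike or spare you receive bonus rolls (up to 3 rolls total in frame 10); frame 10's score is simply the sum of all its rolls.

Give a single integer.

Frame 1: STRIKE. 10 + next two rolls (9+0) = 19. Cumulative: 19
Frame 2: OPEN (9+0=9). Cumulative: 28
Frame 3: STRIKE. 10 + next two rolls (4+6) = 20. Cumulative: 48
Frame 4: SPARE (4+6=10). 10 + next roll (9) = 19. Cumulative: 67
Frame 5: OPEN (9+0=9). Cumulative: 76
Frame 6: OPEN (6+1=7). Cumulative: 83
Frame 7: SPARE (4+6=10). 10 + next roll (10) = 20. Cumulative: 103
Frame 8: STRIKE. 10 + next two rolls (10+10) = 30. Cumulative: 133
Frame 9: STRIKE. 10 + next two rolls (10+10) = 30. Cumulative: 163

Answer: 20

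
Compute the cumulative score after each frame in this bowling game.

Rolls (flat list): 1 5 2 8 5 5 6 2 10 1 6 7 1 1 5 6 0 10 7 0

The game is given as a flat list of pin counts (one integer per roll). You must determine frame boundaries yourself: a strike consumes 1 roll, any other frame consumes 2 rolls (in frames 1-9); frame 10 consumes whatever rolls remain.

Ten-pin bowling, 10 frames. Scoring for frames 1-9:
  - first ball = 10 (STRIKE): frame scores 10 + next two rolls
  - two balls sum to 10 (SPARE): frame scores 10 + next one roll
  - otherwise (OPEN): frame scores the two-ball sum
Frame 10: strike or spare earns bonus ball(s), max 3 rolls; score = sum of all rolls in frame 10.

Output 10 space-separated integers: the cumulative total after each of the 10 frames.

Answer: 6 21 37 45 62 69 77 83 89 106

Derivation:
Frame 1: OPEN (1+5=6). Cumulative: 6
Frame 2: SPARE (2+8=10). 10 + next roll (5) = 15. Cumulative: 21
Frame 3: SPARE (5+5=10). 10 + next roll (6) = 16. Cumulative: 37
Frame 4: OPEN (6+2=8). Cumulative: 45
Frame 5: STRIKE. 10 + next two rolls (1+6) = 17. Cumulative: 62
Frame 6: OPEN (1+6=7). Cumulative: 69
Frame 7: OPEN (7+1=8). Cumulative: 77
Frame 8: OPEN (1+5=6). Cumulative: 83
Frame 9: OPEN (6+0=6). Cumulative: 89
Frame 10: STRIKE. Sum of all frame-10 rolls (10+7+0) = 17. Cumulative: 106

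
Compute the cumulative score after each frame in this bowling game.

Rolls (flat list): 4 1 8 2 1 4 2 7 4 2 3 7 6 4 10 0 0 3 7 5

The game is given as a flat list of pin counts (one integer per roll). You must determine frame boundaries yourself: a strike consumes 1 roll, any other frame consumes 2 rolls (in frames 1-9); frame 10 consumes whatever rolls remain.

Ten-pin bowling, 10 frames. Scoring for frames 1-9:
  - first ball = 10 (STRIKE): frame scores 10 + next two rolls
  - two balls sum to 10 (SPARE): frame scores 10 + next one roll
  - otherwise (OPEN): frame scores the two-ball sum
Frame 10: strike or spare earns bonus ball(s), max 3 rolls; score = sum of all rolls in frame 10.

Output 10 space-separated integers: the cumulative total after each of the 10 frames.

Answer: 5 16 21 30 36 52 72 82 82 97

Derivation:
Frame 1: OPEN (4+1=5). Cumulative: 5
Frame 2: SPARE (8+2=10). 10 + next roll (1) = 11. Cumulative: 16
Frame 3: OPEN (1+4=5). Cumulative: 21
Frame 4: OPEN (2+7=9). Cumulative: 30
Frame 5: OPEN (4+2=6). Cumulative: 36
Frame 6: SPARE (3+7=10). 10 + next roll (6) = 16. Cumulative: 52
Frame 7: SPARE (6+4=10). 10 + next roll (10) = 20. Cumulative: 72
Frame 8: STRIKE. 10 + next two rolls (0+0) = 10. Cumulative: 82
Frame 9: OPEN (0+0=0). Cumulative: 82
Frame 10: SPARE. Sum of all frame-10 rolls (3+7+5) = 15. Cumulative: 97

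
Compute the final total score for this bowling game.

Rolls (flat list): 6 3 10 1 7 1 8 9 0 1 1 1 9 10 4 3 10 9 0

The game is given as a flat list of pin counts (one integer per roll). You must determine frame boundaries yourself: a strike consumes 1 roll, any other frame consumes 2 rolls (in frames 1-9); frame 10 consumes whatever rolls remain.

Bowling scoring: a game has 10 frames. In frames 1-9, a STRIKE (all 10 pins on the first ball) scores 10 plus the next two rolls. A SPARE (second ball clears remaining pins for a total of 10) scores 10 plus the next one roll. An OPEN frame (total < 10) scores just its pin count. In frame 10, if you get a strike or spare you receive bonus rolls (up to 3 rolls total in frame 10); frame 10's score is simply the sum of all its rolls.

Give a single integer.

Answer: 118

Derivation:
Frame 1: OPEN (6+3=9). Cumulative: 9
Frame 2: STRIKE. 10 + next two rolls (1+7) = 18. Cumulative: 27
Frame 3: OPEN (1+7=8). Cumulative: 35
Frame 4: OPEN (1+8=9). Cumulative: 44
Frame 5: OPEN (9+0=9). Cumulative: 53
Frame 6: OPEN (1+1=2). Cumulative: 55
Frame 7: SPARE (1+9=10). 10 + next roll (10) = 20. Cumulative: 75
Frame 8: STRIKE. 10 + next two rolls (4+3) = 17. Cumulative: 92
Frame 9: OPEN (4+3=7). Cumulative: 99
Frame 10: STRIKE. Sum of all frame-10 rolls (10+9+0) = 19. Cumulative: 118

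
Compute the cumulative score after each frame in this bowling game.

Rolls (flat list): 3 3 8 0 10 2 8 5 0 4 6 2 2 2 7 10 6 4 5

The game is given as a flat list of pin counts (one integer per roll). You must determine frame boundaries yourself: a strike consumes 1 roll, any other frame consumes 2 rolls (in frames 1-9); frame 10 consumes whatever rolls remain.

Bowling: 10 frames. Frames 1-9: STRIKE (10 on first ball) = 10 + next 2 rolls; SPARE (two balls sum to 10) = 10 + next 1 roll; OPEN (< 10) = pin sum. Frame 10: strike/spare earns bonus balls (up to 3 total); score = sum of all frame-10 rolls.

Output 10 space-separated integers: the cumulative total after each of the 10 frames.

Frame 1: OPEN (3+3=6). Cumulative: 6
Frame 2: OPEN (8+0=8). Cumulative: 14
Frame 3: STRIKE. 10 + next two rolls (2+8) = 20. Cumulative: 34
Frame 4: SPARE (2+8=10). 10 + next roll (5) = 15. Cumulative: 49
Frame 5: OPEN (5+0=5). Cumulative: 54
Frame 6: SPARE (4+6=10). 10 + next roll (2) = 12. Cumulative: 66
Frame 7: OPEN (2+2=4). Cumulative: 70
Frame 8: OPEN (2+7=9). Cumulative: 79
Frame 9: STRIKE. 10 + next two rolls (6+4) = 20. Cumulative: 99
Frame 10: SPARE. Sum of all frame-10 rolls (6+4+5) = 15. Cumulative: 114

Answer: 6 14 34 49 54 66 70 79 99 114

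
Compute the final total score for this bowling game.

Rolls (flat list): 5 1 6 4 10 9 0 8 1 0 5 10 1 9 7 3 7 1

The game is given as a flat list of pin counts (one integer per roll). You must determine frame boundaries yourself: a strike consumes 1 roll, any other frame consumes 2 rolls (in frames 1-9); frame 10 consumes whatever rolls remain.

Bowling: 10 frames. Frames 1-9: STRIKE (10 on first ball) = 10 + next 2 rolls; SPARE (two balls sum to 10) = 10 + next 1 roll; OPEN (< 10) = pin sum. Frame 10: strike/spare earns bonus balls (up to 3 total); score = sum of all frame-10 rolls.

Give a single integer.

Answer: 130

Derivation:
Frame 1: OPEN (5+1=6). Cumulative: 6
Frame 2: SPARE (6+4=10). 10 + next roll (10) = 20. Cumulative: 26
Frame 3: STRIKE. 10 + next two rolls (9+0) = 19. Cumulative: 45
Frame 4: OPEN (9+0=9). Cumulative: 54
Frame 5: OPEN (8+1=9). Cumulative: 63
Frame 6: OPEN (0+5=5). Cumulative: 68
Frame 7: STRIKE. 10 + next two rolls (1+9) = 20. Cumulative: 88
Frame 8: SPARE (1+9=10). 10 + next roll (7) = 17. Cumulative: 105
Frame 9: SPARE (7+3=10). 10 + next roll (7) = 17. Cumulative: 122
Frame 10: OPEN. Sum of all frame-10 rolls (7+1) = 8. Cumulative: 130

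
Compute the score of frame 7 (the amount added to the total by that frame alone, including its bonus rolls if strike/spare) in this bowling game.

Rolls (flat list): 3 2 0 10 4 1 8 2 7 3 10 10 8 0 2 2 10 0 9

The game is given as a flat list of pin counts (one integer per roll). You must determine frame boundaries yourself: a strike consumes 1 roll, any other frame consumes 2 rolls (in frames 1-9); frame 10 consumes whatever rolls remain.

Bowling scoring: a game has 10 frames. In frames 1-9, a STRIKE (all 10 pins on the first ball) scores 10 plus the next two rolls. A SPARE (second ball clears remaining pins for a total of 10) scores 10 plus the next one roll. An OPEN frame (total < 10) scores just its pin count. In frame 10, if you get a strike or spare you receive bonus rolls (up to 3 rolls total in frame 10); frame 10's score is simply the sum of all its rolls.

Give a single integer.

Answer: 18

Derivation:
Frame 1: OPEN (3+2=5). Cumulative: 5
Frame 2: SPARE (0+10=10). 10 + next roll (4) = 14. Cumulative: 19
Frame 3: OPEN (4+1=5). Cumulative: 24
Frame 4: SPARE (8+2=10). 10 + next roll (7) = 17. Cumulative: 41
Frame 5: SPARE (7+3=10). 10 + next roll (10) = 20. Cumulative: 61
Frame 6: STRIKE. 10 + next two rolls (10+8) = 28. Cumulative: 89
Frame 7: STRIKE. 10 + next two rolls (8+0) = 18. Cumulative: 107
Frame 8: OPEN (8+0=8). Cumulative: 115
Frame 9: OPEN (2+2=4). Cumulative: 119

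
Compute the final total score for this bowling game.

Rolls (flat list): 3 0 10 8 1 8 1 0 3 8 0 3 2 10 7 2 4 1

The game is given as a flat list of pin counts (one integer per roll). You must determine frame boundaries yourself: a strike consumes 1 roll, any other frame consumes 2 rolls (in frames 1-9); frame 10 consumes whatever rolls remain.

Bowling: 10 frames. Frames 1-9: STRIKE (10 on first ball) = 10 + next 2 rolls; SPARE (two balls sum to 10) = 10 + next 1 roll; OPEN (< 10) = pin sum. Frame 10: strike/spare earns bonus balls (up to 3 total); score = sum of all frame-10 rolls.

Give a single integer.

Frame 1: OPEN (3+0=3). Cumulative: 3
Frame 2: STRIKE. 10 + next two rolls (8+1) = 19. Cumulative: 22
Frame 3: OPEN (8+1=9). Cumulative: 31
Frame 4: OPEN (8+1=9). Cumulative: 40
Frame 5: OPEN (0+3=3). Cumulative: 43
Frame 6: OPEN (8+0=8). Cumulative: 51
Frame 7: OPEN (3+2=5). Cumulative: 56
Frame 8: STRIKE. 10 + next two rolls (7+2) = 19. Cumulative: 75
Frame 9: OPEN (7+2=9). Cumulative: 84
Frame 10: OPEN. Sum of all frame-10 rolls (4+1) = 5. Cumulative: 89

Answer: 89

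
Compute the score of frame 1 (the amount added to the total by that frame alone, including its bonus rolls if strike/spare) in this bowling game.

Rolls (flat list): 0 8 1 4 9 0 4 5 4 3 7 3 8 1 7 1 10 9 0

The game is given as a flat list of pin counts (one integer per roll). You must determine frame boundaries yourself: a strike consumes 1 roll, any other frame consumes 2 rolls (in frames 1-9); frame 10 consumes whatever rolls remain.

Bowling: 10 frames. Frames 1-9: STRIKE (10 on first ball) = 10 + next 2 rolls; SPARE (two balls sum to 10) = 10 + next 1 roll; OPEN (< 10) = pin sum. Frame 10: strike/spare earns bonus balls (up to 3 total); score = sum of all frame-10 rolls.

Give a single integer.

Answer: 8

Derivation:
Frame 1: OPEN (0+8=8). Cumulative: 8
Frame 2: OPEN (1+4=5). Cumulative: 13
Frame 3: OPEN (9+0=9). Cumulative: 22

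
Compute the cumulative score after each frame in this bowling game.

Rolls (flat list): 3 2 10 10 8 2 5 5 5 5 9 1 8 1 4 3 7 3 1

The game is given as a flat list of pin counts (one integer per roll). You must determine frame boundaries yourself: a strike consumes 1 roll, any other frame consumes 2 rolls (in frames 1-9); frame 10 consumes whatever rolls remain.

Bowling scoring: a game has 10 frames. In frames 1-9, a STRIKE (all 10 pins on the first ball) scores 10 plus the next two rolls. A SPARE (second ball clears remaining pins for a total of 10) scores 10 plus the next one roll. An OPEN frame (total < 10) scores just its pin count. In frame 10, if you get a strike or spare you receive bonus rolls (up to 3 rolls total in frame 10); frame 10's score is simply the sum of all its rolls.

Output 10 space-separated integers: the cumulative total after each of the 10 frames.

Answer: 5 33 53 68 83 102 120 129 136 147

Derivation:
Frame 1: OPEN (3+2=5). Cumulative: 5
Frame 2: STRIKE. 10 + next two rolls (10+8) = 28. Cumulative: 33
Frame 3: STRIKE. 10 + next two rolls (8+2) = 20. Cumulative: 53
Frame 4: SPARE (8+2=10). 10 + next roll (5) = 15. Cumulative: 68
Frame 5: SPARE (5+5=10). 10 + next roll (5) = 15. Cumulative: 83
Frame 6: SPARE (5+5=10). 10 + next roll (9) = 19. Cumulative: 102
Frame 7: SPARE (9+1=10). 10 + next roll (8) = 18. Cumulative: 120
Frame 8: OPEN (8+1=9). Cumulative: 129
Frame 9: OPEN (4+3=7). Cumulative: 136
Frame 10: SPARE. Sum of all frame-10 rolls (7+3+1) = 11. Cumulative: 147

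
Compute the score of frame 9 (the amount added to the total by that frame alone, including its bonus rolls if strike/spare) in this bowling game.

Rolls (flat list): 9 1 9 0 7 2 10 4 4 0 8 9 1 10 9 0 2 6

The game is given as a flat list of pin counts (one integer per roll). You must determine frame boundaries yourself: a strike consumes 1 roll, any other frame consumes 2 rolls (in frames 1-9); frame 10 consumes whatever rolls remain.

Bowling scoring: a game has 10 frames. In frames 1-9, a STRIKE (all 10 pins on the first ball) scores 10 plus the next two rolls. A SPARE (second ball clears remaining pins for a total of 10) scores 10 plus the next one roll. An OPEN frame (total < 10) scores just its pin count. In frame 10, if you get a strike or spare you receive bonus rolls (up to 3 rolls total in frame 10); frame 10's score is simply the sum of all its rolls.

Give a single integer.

Frame 1: SPARE (9+1=10). 10 + next roll (9) = 19. Cumulative: 19
Frame 2: OPEN (9+0=9). Cumulative: 28
Frame 3: OPEN (7+2=9). Cumulative: 37
Frame 4: STRIKE. 10 + next two rolls (4+4) = 18. Cumulative: 55
Frame 5: OPEN (4+4=8). Cumulative: 63
Frame 6: OPEN (0+8=8). Cumulative: 71
Frame 7: SPARE (9+1=10). 10 + next roll (10) = 20. Cumulative: 91
Frame 8: STRIKE. 10 + next two rolls (9+0) = 19. Cumulative: 110
Frame 9: OPEN (9+0=9). Cumulative: 119
Frame 10: OPEN. Sum of all frame-10 rolls (2+6) = 8. Cumulative: 127

Answer: 9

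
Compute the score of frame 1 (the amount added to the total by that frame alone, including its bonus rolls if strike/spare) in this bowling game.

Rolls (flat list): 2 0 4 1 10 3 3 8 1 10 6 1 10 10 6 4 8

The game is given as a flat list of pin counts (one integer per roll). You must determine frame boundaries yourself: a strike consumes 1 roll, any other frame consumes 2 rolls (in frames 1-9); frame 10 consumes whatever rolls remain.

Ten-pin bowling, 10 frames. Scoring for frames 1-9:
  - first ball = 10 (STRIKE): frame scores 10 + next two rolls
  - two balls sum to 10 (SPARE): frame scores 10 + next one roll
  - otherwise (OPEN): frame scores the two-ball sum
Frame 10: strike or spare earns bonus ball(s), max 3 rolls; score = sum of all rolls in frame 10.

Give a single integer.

Answer: 2

Derivation:
Frame 1: OPEN (2+0=2). Cumulative: 2
Frame 2: OPEN (4+1=5). Cumulative: 7
Frame 3: STRIKE. 10 + next two rolls (3+3) = 16. Cumulative: 23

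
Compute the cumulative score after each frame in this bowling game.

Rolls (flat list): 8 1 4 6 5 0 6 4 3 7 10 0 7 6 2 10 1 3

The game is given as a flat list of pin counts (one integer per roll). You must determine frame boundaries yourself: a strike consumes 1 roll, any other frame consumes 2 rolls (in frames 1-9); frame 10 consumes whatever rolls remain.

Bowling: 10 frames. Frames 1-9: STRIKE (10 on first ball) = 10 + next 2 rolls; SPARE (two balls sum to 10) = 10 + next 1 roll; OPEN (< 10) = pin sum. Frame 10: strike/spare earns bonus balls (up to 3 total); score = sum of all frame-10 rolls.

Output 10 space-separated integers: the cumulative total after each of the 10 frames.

Frame 1: OPEN (8+1=9). Cumulative: 9
Frame 2: SPARE (4+6=10). 10 + next roll (5) = 15. Cumulative: 24
Frame 3: OPEN (5+0=5). Cumulative: 29
Frame 4: SPARE (6+4=10). 10 + next roll (3) = 13. Cumulative: 42
Frame 5: SPARE (3+7=10). 10 + next roll (10) = 20. Cumulative: 62
Frame 6: STRIKE. 10 + next two rolls (0+7) = 17. Cumulative: 79
Frame 7: OPEN (0+7=7). Cumulative: 86
Frame 8: OPEN (6+2=8). Cumulative: 94
Frame 9: STRIKE. 10 + next two rolls (1+3) = 14. Cumulative: 108
Frame 10: OPEN. Sum of all frame-10 rolls (1+3) = 4. Cumulative: 112

Answer: 9 24 29 42 62 79 86 94 108 112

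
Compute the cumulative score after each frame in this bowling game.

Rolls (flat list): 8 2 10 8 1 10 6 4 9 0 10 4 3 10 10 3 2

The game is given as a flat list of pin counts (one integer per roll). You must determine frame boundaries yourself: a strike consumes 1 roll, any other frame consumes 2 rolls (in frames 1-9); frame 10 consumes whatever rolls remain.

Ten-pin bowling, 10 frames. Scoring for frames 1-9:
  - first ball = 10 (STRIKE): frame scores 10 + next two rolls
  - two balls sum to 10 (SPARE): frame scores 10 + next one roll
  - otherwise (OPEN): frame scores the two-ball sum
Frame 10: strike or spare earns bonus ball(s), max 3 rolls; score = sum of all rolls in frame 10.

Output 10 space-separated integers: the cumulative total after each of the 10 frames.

Answer: 20 39 48 68 87 96 113 120 143 158

Derivation:
Frame 1: SPARE (8+2=10). 10 + next roll (10) = 20. Cumulative: 20
Frame 2: STRIKE. 10 + next two rolls (8+1) = 19. Cumulative: 39
Frame 3: OPEN (8+1=9). Cumulative: 48
Frame 4: STRIKE. 10 + next two rolls (6+4) = 20. Cumulative: 68
Frame 5: SPARE (6+4=10). 10 + next roll (9) = 19. Cumulative: 87
Frame 6: OPEN (9+0=9). Cumulative: 96
Frame 7: STRIKE. 10 + next two rolls (4+3) = 17. Cumulative: 113
Frame 8: OPEN (4+3=7). Cumulative: 120
Frame 9: STRIKE. 10 + next two rolls (10+3) = 23. Cumulative: 143
Frame 10: STRIKE. Sum of all frame-10 rolls (10+3+2) = 15. Cumulative: 158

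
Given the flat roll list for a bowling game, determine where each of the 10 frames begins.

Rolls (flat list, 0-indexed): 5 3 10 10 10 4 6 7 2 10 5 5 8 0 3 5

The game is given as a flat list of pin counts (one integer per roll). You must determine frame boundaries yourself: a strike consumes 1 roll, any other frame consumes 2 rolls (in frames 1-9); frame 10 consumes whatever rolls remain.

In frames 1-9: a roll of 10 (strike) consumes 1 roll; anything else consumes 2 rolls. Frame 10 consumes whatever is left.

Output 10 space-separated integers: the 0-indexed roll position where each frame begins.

Answer: 0 2 3 4 5 7 9 10 12 14

Derivation:
Frame 1 starts at roll index 0: rolls=5,3 (sum=8), consumes 2 rolls
Frame 2 starts at roll index 2: roll=10 (strike), consumes 1 roll
Frame 3 starts at roll index 3: roll=10 (strike), consumes 1 roll
Frame 4 starts at roll index 4: roll=10 (strike), consumes 1 roll
Frame 5 starts at roll index 5: rolls=4,6 (sum=10), consumes 2 rolls
Frame 6 starts at roll index 7: rolls=7,2 (sum=9), consumes 2 rolls
Frame 7 starts at roll index 9: roll=10 (strike), consumes 1 roll
Frame 8 starts at roll index 10: rolls=5,5 (sum=10), consumes 2 rolls
Frame 9 starts at roll index 12: rolls=8,0 (sum=8), consumes 2 rolls
Frame 10 starts at roll index 14: 2 remaining rolls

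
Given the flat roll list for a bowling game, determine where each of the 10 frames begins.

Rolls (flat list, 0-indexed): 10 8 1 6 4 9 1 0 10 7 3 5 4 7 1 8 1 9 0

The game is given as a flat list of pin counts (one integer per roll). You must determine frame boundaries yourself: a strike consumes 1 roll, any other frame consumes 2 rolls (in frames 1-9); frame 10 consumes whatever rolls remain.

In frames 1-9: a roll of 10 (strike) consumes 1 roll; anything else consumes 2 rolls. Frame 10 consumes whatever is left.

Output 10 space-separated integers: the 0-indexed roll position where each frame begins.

Frame 1 starts at roll index 0: roll=10 (strike), consumes 1 roll
Frame 2 starts at roll index 1: rolls=8,1 (sum=9), consumes 2 rolls
Frame 3 starts at roll index 3: rolls=6,4 (sum=10), consumes 2 rolls
Frame 4 starts at roll index 5: rolls=9,1 (sum=10), consumes 2 rolls
Frame 5 starts at roll index 7: rolls=0,10 (sum=10), consumes 2 rolls
Frame 6 starts at roll index 9: rolls=7,3 (sum=10), consumes 2 rolls
Frame 7 starts at roll index 11: rolls=5,4 (sum=9), consumes 2 rolls
Frame 8 starts at roll index 13: rolls=7,1 (sum=8), consumes 2 rolls
Frame 9 starts at roll index 15: rolls=8,1 (sum=9), consumes 2 rolls
Frame 10 starts at roll index 17: 2 remaining rolls

Answer: 0 1 3 5 7 9 11 13 15 17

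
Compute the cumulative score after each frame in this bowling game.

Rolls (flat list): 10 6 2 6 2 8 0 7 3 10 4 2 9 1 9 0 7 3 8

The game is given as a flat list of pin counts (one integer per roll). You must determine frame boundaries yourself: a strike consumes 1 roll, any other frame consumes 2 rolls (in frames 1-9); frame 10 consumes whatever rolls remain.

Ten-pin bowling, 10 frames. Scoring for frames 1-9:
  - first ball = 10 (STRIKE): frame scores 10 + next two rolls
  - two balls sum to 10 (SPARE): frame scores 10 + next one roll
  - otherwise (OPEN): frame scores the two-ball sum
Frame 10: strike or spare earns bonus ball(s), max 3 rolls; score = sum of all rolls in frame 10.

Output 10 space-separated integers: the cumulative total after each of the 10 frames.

Answer: 18 26 34 42 62 78 84 103 112 130

Derivation:
Frame 1: STRIKE. 10 + next two rolls (6+2) = 18. Cumulative: 18
Frame 2: OPEN (6+2=8). Cumulative: 26
Frame 3: OPEN (6+2=8). Cumulative: 34
Frame 4: OPEN (8+0=8). Cumulative: 42
Frame 5: SPARE (7+3=10). 10 + next roll (10) = 20. Cumulative: 62
Frame 6: STRIKE. 10 + next two rolls (4+2) = 16. Cumulative: 78
Frame 7: OPEN (4+2=6). Cumulative: 84
Frame 8: SPARE (9+1=10). 10 + next roll (9) = 19. Cumulative: 103
Frame 9: OPEN (9+0=9). Cumulative: 112
Frame 10: SPARE. Sum of all frame-10 rolls (7+3+8) = 18. Cumulative: 130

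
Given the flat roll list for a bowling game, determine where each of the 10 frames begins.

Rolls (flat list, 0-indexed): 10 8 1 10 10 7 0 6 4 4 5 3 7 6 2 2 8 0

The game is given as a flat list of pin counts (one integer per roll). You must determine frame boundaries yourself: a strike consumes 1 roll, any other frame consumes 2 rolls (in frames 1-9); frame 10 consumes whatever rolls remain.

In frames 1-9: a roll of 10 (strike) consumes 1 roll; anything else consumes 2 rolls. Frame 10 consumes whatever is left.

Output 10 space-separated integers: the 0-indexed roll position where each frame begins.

Frame 1 starts at roll index 0: roll=10 (strike), consumes 1 roll
Frame 2 starts at roll index 1: rolls=8,1 (sum=9), consumes 2 rolls
Frame 3 starts at roll index 3: roll=10 (strike), consumes 1 roll
Frame 4 starts at roll index 4: roll=10 (strike), consumes 1 roll
Frame 5 starts at roll index 5: rolls=7,0 (sum=7), consumes 2 rolls
Frame 6 starts at roll index 7: rolls=6,4 (sum=10), consumes 2 rolls
Frame 7 starts at roll index 9: rolls=4,5 (sum=9), consumes 2 rolls
Frame 8 starts at roll index 11: rolls=3,7 (sum=10), consumes 2 rolls
Frame 9 starts at roll index 13: rolls=6,2 (sum=8), consumes 2 rolls
Frame 10 starts at roll index 15: 3 remaining rolls

Answer: 0 1 3 4 5 7 9 11 13 15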